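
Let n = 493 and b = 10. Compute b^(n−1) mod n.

10^1 ≡ 10 (mod 493)
10^2 ≡ 10^2 = 100 ≡ 100 (mod 493)
10^4 ≡ 100^2 = 10000 ≡ 140 (mod 493)
10^8 ≡ 140^2 = 19600 ≡ 373 (mod 493)
10^16 ≡ 373^2 = 139129 ≡ 103 (mod 493)
10^32 ≡ 103^2 = 10609 ≡ 256 (mod 493)
10^64 ≡ 256^2 = 65536 ≡ 460 (mod 493)
10^128 ≡ 460^2 = 211600 ≡ 103 (mod 493)
10^256 ≡ 103^2 = 10609 ≡ 256 (mod 493)
492 = 256 + 128 + 64 + 32 + 8 + 4 in binary powers of 2.
So 10^492 ≡ 256 · 103 · 460 · 256 · 373 · 140 ≡ 132 (mod 493).
Since 132 ≠ 1, base 10 is a Fermat witness: 493 is composite.

132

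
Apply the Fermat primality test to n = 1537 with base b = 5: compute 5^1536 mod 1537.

1035

5^1 ≡ 5 (mod 1537)
5^2 ≡ 5^2 = 25 ≡ 25 (mod 1537)
5^4 ≡ 25^2 = 625 ≡ 625 (mod 1537)
5^8 ≡ 625^2 = 390625 ≡ 227 (mod 1537)
5^16 ≡ 227^2 = 51529 ≡ 808 (mod 1537)
5^32 ≡ 808^2 = 652864 ≡ 1176 (mod 1537)
5^64 ≡ 1176^2 = 1382976 ≡ 1213 (mod 1537)
5^128 ≡ 1213^2 = 1471369 ≡ 460 (mod 1537)
5^256 ≡ 460^2 = 211600 ≡ 1031 (mod 1537)
5^512 ≡ 1031^2 = 1062961 ≡ 894 (mod 1537)
5^1024 ≡ 894^2 = 799236 ≡ 1533 (mod 1537)
1536 = 1024 + 512 in binary powers of 2.
So 5^1536 ≡ 1533 · 894 ≡ 1035 (mod 1537).
Since 1035 ≠ 1, base 5 is a Fermat witness: 1537 is composite.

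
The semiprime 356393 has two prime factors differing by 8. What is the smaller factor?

Since p = q + 8, we have 356393 = q(q + 8), so q² + 8q − 356393 = 0.
Discriminant: 8² + 4·356393 = 64 + 1425572 = 1425636; √1425636 = 1194.
q = (−8 + 1194)/2 = 593, and p = q + 8 = 601.
Check: 593 · 601 = 356393.

593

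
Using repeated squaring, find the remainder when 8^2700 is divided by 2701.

8^1 ≡ 8 (mod 2701)
8^2 ≡ 8^2 = 64 ≡ 64 (mod 2701)
8^4 ≡ 64^2 = 4096 ≡ 1395 (mod 2701)
8^8 ≡ 1395^2 = 1946025 ≡ 1305 (mod 2701)
8^16 ≡ 1305^2 = 1703025 ≡ 1395 (mod 2701)
8^32 ≡ 1395^2 = 1946025 ≡ 1305 (mod 2701)
8^64 ≡ 1305^2 = 1703025 ≡ 1395 (mod 2701)
8^128 ≡ 1395^2 = 1946025 ≡ 1305 (mod 2701)
8^256 ≡ 1305^2 = 1703025 ≡ 1395 (mod 2701)
8^512 ≡ 1395^2 = 1946025 ≡ 1305 (mod 2701)
8^1024 ≡ 1305^2 = 1703025 ≡ 1395 (mod 2701)
8^2048 ≡ 1395^2 = 1946025 ≡ 1305 (mod 2701)
2700 = 2048 + 512 + 128 + 8 + 4 in binary powers of 2.
So 8^2700 ≡ 1305 · 1305 · 1305 · 1305 · 1395 ≡ 1 (mod 2701).
Since the result is 1, base 8 gives no evidence that 2701 is composite.

1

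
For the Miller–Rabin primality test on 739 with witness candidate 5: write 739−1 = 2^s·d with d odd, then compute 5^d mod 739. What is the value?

1

739 − 1 = 738 = 2^1 · 369, so d = 369.
5^1 ≡ 5 (mod 739)
5^2 ≡ 5^2 = 25 ≡ 25 (mod 739)
5^4 ≡ 25^2 = 625 ≡ 625 (mod 739)
5^8 ≡ 625^2 = 390625 ≡ 433 (mod 739)
5^16 ≡ 433^2 = 187489 ≡ 522 (mod 739)
5^32 ≡ 522^2 = 272484 ≡ 532 (mod 739)
5^64 ≡ 532^2 = 283024 ≡ 726 (mod 739)
5^128 ≡ 726^2 = 527076 ≡ 169 (mod 739)
5^256 ≡ 169^2 = 28561 ≡ 479 (mod 739)
369 = 256 + 64 + 32 + 16 + 1 in binary powers of 2.
So 5^369 ≡ 479 · 726 · 532 · 522 · 5 ≡ 1 (mod 739).
Since 5^d ≡ 1 (mod 739), base 5 does not prove 739 composite.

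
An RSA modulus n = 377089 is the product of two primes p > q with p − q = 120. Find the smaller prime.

557

Since p = q + 120, we have 377089 = q(q + 120), so q² + 120q − 377089 = 0.
Discriminant: 120² + 4·377089 = 14400 + 1508356 = 1522756; √1522756 = 1234.
q = (−120 + 1234)/2 = 557, and p = q + 120 = 677.
Check: 557 · 677 = 377089.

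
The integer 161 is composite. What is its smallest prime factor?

161 is odd.
Digit sum 8, not divisible by 3.
Ends in 1: not divisible by 5.
7: 161 = 7·23

7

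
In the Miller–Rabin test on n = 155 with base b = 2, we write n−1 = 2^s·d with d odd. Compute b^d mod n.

155 − 1 = 154 = 2^1 · 77, so d = 77.
2^1 ≡ 2 (mod 155)
2^2 ≡ 2^2 = 4 ≡ 4 (mod 155)
2^4 ≡ 4^2 = 16 ≡ 16 (mod 155)
2^8 ≡ 16^2 = 256 ≡ 101 (mod 155)
2^16 ≡ 101^2 = 10201 ≡ 126 (mod 155)
2^32 ≡ 126^2 = 15876 ≡ 66 (mod 155)
2^64 ≡ 66^2 = 4356 ≡ 16 (mod 155)
77 = 64 + 8 + 4 + 1 in binary powers of 2.
So 2^77 ≡ 16 · 101 · 16 · 2 ≡ 97 (mod 155).
Squaring chain: 97; never reaches −1, so base 2 is a Miller–Rabin witness that 155 is composite.

97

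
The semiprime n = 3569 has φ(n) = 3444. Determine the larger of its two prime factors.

83

φ(n) = (p−1)(q−1) = n − (p+q) + 1, so p + q = 3569 − 3444 + 1 = 126.
p and q are the roots of t² − 126t + 3569 = 0.
Discriminant: 126² − 4·3569 = 15876 − 14276 = 1600; √1600 = 40.
q = (126 − 40)/2 = 43, p = (126 + 40)/2 = 83.
Check: 43 · 83 = 3569.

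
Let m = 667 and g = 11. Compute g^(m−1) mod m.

216

11^1 ≡ 11 (mod 667)
11^2 ≡ 11^2 = 121 ≡ 121 (mod 667)
11^4 ≡ 121^2 = 14641 ≡ 634 (mod 667)
11^8 ≡ 634^2 = 401956 ≡ 422 (mod 667)
11^16 ≡ 422^2 = 178084 ≡ 662 (mod 667)
11^32 ≡ 662^2 = 438244 ≡ 25 (mod 667)
11^64 ≡ 25^2 = 625 ≡ 625 (mod 667)
11^128 ≡ 625^2 = 390625 ≡ 430 (mod 667)
11^256 ≡ 430^2 = 184900 ≡ 141 (mod 667)
11^512 ≡ 141^2 = 19881 ≡ 538 (mod 667)
666 = 512 + 128 + 16 + 8 + 2 in binary powers of 2.
So 11^666 ≡ 538 · 430 · 662 · 422 · 121 ≡ 216 (mod 667).
Since 216 ≠ 1, base 11 is a Fermat witness: 667 is composite.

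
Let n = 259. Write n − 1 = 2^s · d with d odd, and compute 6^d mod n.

259 − 1 = 258 = 2^1 · 129, so d = 129.
6^1 ≡ 6 (mod 259)
6^2 ≡ 6^2 = 36 ≡ 36 (mod 259)
6^4 ≡ 36^2 = 1296 ≡ 1 (mod 259)
6^8 ≡ 1^2 = 1 ≡ 1 (mod 259)
6^16 ≡ 1^2 = 1 ≡ 1 (mod 259)
6^32 ≡ 1^2 = 1 ≡ 1 (mod 259)
6^64 ≡ 1^2 = 1 ≡ 1 (mod 259)
6^128 ≡ 1^2 = 1 ≡ 1 (mod 259)
129 = 128 + 1 in binary powers of 2.
So 6^129 ≡ 1 · 6 ≡ 6 (mod 259).
Squaring chain: 6; never reaches −1, so base 6 is a Miller–Rabin witness that 259 is composite.

6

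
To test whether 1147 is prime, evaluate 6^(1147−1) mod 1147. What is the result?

6^1 ≡ 6 (mod 1147)
6^2 ≡ 6^2 = 36 ≡ 36 (mod 1147)
6^4 ≡ 36^2 = 1296 ≡ 149 (mod 1147)
6^8 ≡ 149^2 = 22201 ≡ 408 (mod 1147)
6^16 ≡ 408^2 = 166464 ≡ 149 (mod 1147)
6^32 ≡ 149^2 = 22201 ≡ 408 (mod 1147)
6^64 ≡ 408^2 = 166464 ≡ 149 (mod 1147)
6^128 ≡ 149^2 = 22201 ≡ 408 (mod 1147)
6^256 ≡ 408^2 = 166464 ≡ 149 (mod 1147)
6^512 ≡ 149^2 = 22201 ≡ 408 (mod 1147)
6^1024 ≡ 408^2 = 166464 ≡ 149 (mod 1147)
1146 = 1024 + 64 + 32 + 16 + 8 + 2 in binary powers of 2.
So 6^1146 ≡ 149 · 149 · 408 · 149 · 408 · 36 ≡ 776 (mod 1147).
Since 776 ≠ 1, base 6 is a Fermat witness: 1147 is composite.

776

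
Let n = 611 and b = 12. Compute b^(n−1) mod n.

12^1 ≡ 12 (mod 611)
12^2 ≡ 12^2 = 144 ≡ 144 (mod 611)
12^4 ≡ 144^2 = 20736 ≡ 573 (mod 611)
12^8 ≡ 573^2 = 328329 ≡ 222 (mod 611)
12^16 ≡ 222^2 = 49284 ≡ 404 (mod 611)
12^32 ≡ 404^2 = 163216 ≡ 79 (mod 611)
12^64 ≡ 79^2 = 6241 ≡ 131 (mod 611)
12^128 ≡ 131^2 = 17161 ≡ 53 (mod 611)
12^256 ≡ 53^2 = 2809 ≡ 365 (mod 611)
12^512 ≡ 365^2 = 133225 ≡ 27 (mod 611)
610 = 512 + 64 + 32 + 2 in binary powers of 2.
So 12^610 ≡ 27 · 131 · 79 · 144 ≡ 118 (mod 611).
Since 118 ≠ 1, base 12 is a Fermat witness: 611 is composite.

118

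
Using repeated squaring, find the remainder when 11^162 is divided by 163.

11^1 ≡ 11 (mod 163)
11^2 ≡ 11^2 = 121 ≡ 121 (mod 163)
11^4 ≡ 121^2 = 14641 ≡ 134 (mod 163)
11^8 ≡ 134^2 = 17956 ≡ 26 (mod 163)
11^16 ≡ 26^2 = 676 ≡ 24 (mod 163)
11^32 ≡ 24^2 = 576 ≡ 87 (mod 163)
11^64 ≡ 87^2 = 7569 ≡ 71 (mod 163)
11^128 ≡ 71^2 = 5041 ≡ 151 (mod 163)
162 = 128 + 32 + 2 in binary powers of 2.
So 11^162 ≡ 151 · 87 · 121 ≡ 1 (mod 163).
Since the result is 1, base 11 gives no evidence that 163 is composite.

1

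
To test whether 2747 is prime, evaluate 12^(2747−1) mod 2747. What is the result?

2137

12^1 ≡ 12 (mod 2747)
12^2 ≡ 12^2 = 144 ≡ 144 (mod 2747)
12^4 ≡ 144^2 = 20736 ≡ 1507 (mod 2747)
12^8 ≡ 1507^2 = 2271049 ≡ 2027 (mod 2747)
12^16 ≡ 2027^2 = 4108729 ≡ 1964 (mod 2747)
12^32 ≡ 1964^2 = 3857296 ≡ 508 (mod 2747)
12^64 ≡ 508^2 = 258064 ≡ 2593 (mod 2747)
12^128 ≡ 2593^2 = 6723649 ≡ 1740 (mod 2747)
12^256 ≡ 1740^2 = 3027600 ≡ 406 (mod 2747)
12^512 ≡ 406^2 = 164836 ≡ 16 (mod 2747)
12^1024 ≡ 16^2 = 256 ≡ 256 (mod 2747)
12^2048 ≡ 256^2 = 65536 ≡ 2355 (mod 2747)
2746 = 2048 + 512 + 128 + 32 + 16 + 8 + 2 in binary powers of 2.
So 12^2746 ≡ 2355 · 16 · 1740 · 508 · 1964 · 2027 · 144 ≡ 2137 (mod 2747).
Since 2137 ≠ 1, base 12 is a Fermat witness: 2747 is composite.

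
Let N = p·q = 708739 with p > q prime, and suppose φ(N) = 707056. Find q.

φ(n) = (p−1)(q−1) = n − (p+q) + 1, so p + q = 708739 − 707056 + 1 = 1684.
p and q are the roots of t² − 1684t + 708739 = 0.
Discriminant: 1684² − 4·708739 = 2835856 − 2834956 = 900; √900 = 30.
q = (1684 − 30)/2 = 827, p = (1684 + 30)/2 = 857.
Check: 827 · 857 = 708739.

827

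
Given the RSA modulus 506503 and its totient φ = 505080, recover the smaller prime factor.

φ(n) = (p−1)(q−1) = n − (p+q) + 1, so p + q = 506503 − 505080 + 1 = 1424.
p and q are the roots of t² − 1424t + 506503 = 0.
Discriminant: 1424² − 4·506503 = 2027776 − 2026012 = 1764; √1764 = 42.
q = (1424 − 42)/2 = 691, p = (1424 + 42)/2 = 733.
Check: 691 · 733 = 506503.

691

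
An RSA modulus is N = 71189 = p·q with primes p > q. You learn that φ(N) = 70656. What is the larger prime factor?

φ(n) = (p−1)(q−1) = n − (p+q) + 1, so p + q = 71189 − 70656 + 1 = 534.
p and q are the roots of t² − 534t + 71189 = 0.
Discriminant: 534² − 4·71189 = 285156 − 284756 = 400; √400 = 20.
q = (534 − 20)/2 = 257, p = (534 + 20)/2 = 277.
Check: 257 · 277 = 71189.

277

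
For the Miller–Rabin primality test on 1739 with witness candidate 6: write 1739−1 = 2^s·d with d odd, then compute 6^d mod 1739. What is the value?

1560

1739 − 1 = 1738 = 2^1 · 869, so d = 869.
6^1 ≡ 6 (mod 1739)
6^2 ≡ 6^2 = 36 ≡ 36 (mod 1739)
6^4 ≡ 36^2 = 1296 ≡ 1296 (mod 1739)
6^8 ≡ 1296^2 = 1679616 ≡ 1481 (mod 1739)
6^16 ≡ 1481^2 = 2193361 ≡ 482 (mod 1739)
6^32 ≡ 482^2 = 232324 ≡ 1037 (mod 1739)
6^64 ≡ 1037^2 = 1075369 ≡ 667 (mod 1739)
6^128 ≡ 667^2 = 444889 ≡ 1444 (mod 1739)
6^256 ≡ 1444^2 = 2085136 ≡ 75 (mod 1739)
6^512 ≡ 75^2 = 5625 ≡ 408 (mod 1739)
869 = 512 + 256 + 64 + 32 + 4 + 1 in binary powers of 2.
So 6^869 ≡ 408 · 75 · 667 · 1037 · 1296 · 6 ≡ 1560 (mod 1739).
Squaring chain: 1560; never reaches −1, so base 6 is a Miller–Rabin witness that 1739 is composite.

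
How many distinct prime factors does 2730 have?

2730 = 2 · 1365
1365 = 3 · 455
455 = 5 · 91
91 = 7 · 13
2730 = 2 · 3 · 5 · 7 · 13, which has 5 distinct prime factors.

5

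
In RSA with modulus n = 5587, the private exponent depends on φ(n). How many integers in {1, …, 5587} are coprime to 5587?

5400

Factor: 5587 = 37 · 151.
φ(5587) = (37−1) · (151−1) = 36 · 150 = 5400.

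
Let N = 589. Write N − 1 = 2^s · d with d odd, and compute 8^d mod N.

436

589 − 1 = 588 = 2^2 · 147, so d = 147.
8^1 ≡ 8 (mod 589)
8^2 ≡ 8^2 = 64 ≡ 64 (mod 589)
8^4 ≡ 64^2 = 4096 ≡ 562 (mod 589)
8^8 ≡ 562^2 = 315844 ≡ 140 (mod 589)
8^16 ≡ 140^2 = 19600 ≡ 163 (mod 589)
8^32 ≡ 163^2 = 26569 ≡ 64 (mod 589)
8^64 ≡ 64^2 = 4096 ≡ 562 (mod 589)
8^128 ≡ 562^2 = 315844 ≡ 140 (mod 589)
147 = 128 + 16 + 2 + 1 in binary powers of 2.
So 8^147 ≡ 140 · 163 · 64 · 8 ≡ 436 (mod 589).
Squaring chain: 436 → 438; never reaches −1, so base 8 is a Miller–Rabin witness that 589 is composite.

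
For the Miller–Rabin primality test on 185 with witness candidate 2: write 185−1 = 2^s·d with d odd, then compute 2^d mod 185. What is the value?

153

185 − 1 = 184 = 2^3 · 23, so d = 23.
2^1 ≡ 2 (mod 185)
2^2 ≡ 2^2 = 4 ≡ 4 (mod 185)
2^4 ≡ 4^2 = 16 ≡ 16 (mod 185)
2^8 ≡ 16^2 = 256 ≡ 71 (mod 185)
2^16 ≡ 71^2 = 5041 ≡ 46 (mod 185)
23 = 16 + 4 + 2 + 1 in binary powers of 2.
So 2^23 ≡ 46 · 16 · 4 · 2 ≡ 153 (mod 185).
Squaring chain: 153 → 99 → 181; never reaches −1, so base 2 is a Miller–Rabin witness that 185 is composite.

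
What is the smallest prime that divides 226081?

226081 is odd.
Digit sum 19, not divisible by 3.
Ends in 1: not divisible by 5.
7: 226081 = 7·32297 + 2
11: 226081 = 11·20552 + 9
13: 226081 = 13·17390 + 11
17: 226081 = 17·13298 + 15
19: 226081 = 19·11899

19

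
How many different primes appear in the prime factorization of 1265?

3

1265 = 5 · 253
253 = 11 · 23
1265 = 5 · 11 · 23, which has 3 distinct prime factors.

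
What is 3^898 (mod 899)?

3^1 ≡ 3 (mod 899)
3^2 ≡ 3^2 = 9 ≡ 9 (mod 899)
3^4 ≡ 9^2 = 81 ≡ 81 (mod 899)
3^8 ≡ 81^2 = 6561 ≡ 268 (mod 899)
3^16 ≡ 268^2 = 71824 ≡ 803 (mod 899)
3^32 ≡ 803^2 = 644809 ≡ 226 (mod 899)
3^64 ≡ 226^2 = 51076 ≡ 732 (mod 899)
3^128 ≡ 732^2 = 535824 ≡ 20 (mod 899)
3^256 ≡ 20^2 = 400 ≡ 400 (mod 899)
3^512 ≡ 400^2 = 160000 ≡ 877 (mod 899)
898 = 512 + 256 + 128 + 2 in binary powers of 2.
So 3^898 ≡ 877 · 400 · 20 · 9 ≡ 38 (mod 899).
Since 38 ≠ 1, base 3 is a Fermat witness: 899 is composite.

38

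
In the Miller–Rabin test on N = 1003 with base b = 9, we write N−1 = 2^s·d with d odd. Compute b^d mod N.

144

1003 − 1 = 1002 = 2^1 · 501, so d = 501.
9^1 ≡ 9 (mod 1003)
9^2 ≡ 9^2 = 81 ≡ 81 (mod 1003)
9^4 ≡ 81^2 = 6561 ≡ 543 (mod 1003)
9^8 ≡ 543^2 = 294849 ≡ 970 (mod 1003)
9^16 ≡ 970^2 = 940900 ≡ 86 (mod 1003)
9^32 ≡ 86^2 = 7396 ≡ 375 (mod 1003)
9^64 ≡ 375^2 = 140625 ≡ 205 (mod 1003)
9^128 ≡ 205^2 = 42025 ≡ 902 (mod 1003)
9^256 ≡ 902^2 = 813604 ≡ 171 (mod 1003)
501 = 256 + 128 + 64 + 32 + 16 + 4 + 1 in binary powers of 2.
So 9^501 ≡ 171 · 902 · 205 · 375 · 86 · 543 · 9 ≡ 144 (mod 1003).
Squaring chain: 144; never reaches −1, so base 9 is a Miller–Rabin witness that 1003 is composite.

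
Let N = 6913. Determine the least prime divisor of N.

6913 is odd.
Digit sum 19, not divisible by 3.
Ends in 3: not divisible by 5.
7: 6913 = 7·987 + 4
11: 6913 = 11·628 + 5
13: 6913 = 13·531 + 10
17: 6913 = 17·406 + 11
19: 6913 = 19·363 + 16
23: 6913 = 23·300 + 13
29: 6913 = 29·238 + 11
31: 6913 = 31·223

31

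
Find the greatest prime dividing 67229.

79

67229 = 23 · 2923
2923 = 37 · 79
79 is prime.
So 67229 = 23 · 37 · 79; the largest prime factor is 79.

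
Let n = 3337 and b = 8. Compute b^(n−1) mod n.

8^1 ≡ 8 (mod 3337)
8^2 ≡ 8^2 = 64 ≡ 64 (mod 3337)
8^4 ≡ 64^2 = 4096 ≡ 759 (mod 3337)
8^8 ≡ 759^2 = 576081 ≡ 2117 (mod 3337)
8^16 ≡ 2117^2 = 4481689 ≡ 98 (mod 3337)
8^32 ≡ 98^2 = 9604 ≡ 2930 (mod 3337)
8^64 ≡ 2930^2 = 8584900 ≡ 2136 (mod 3337)
8^128 ≡ 2136^2 = 4562496 ≡ 817 (mod 3337)
8^256 ≡ 817^2 = 667489 ≡ 89 (mod 3337)
8^512 ≡ 89^2 = 7921 ≡ 1247 (mod 3337)
8^1024 ≡ 1247^2 = 1555009 ≡ 3304 (mod 3337)
8^2048 ≡ 3304^2 = 10916416 ≡ 1089 (mod 3337)
3336 = 2048 + 1024 + 256 + 8 in binary powers of 2.
So 8^3336 ≡ 1089 · 3304 · 89 · 2117 ≡ 1935 (mod 3337).
Since 1935 ≠ 1, base 8 is a Fermat witness: 3337 is composite.

1935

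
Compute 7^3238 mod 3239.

7^1 ≡ 7 (mod 3239)
7^2 ≡ 7^2 = 49 ≡ 49 (mod 3239)
7^4 ≡ 49^2 = 2401 ≡ 2401 (mod 3239)
7^8 ≡ 2401^2 = 5764801 ≡ 2620 (mod 3239)
7^16 ≡ 2620^2 = 6864400 ≡ 959 (mod 3239)
7^32 ≡ 959^2 = 919681 ≡ 3044 (mod 3239)
7^64 ≡ 3044^2 = 9265936 ≡ 2396 (mod 3239)
7^128 ≡ 2396^2 = 5740816 ≡ 1308 (mod 3239)
7^256 ≡ 1308^2 = 1710864 ≡ 672 (mod 3239)
7^512 ≡ 672^2 = 451584 ≡ 1363 (mod 3239)
7^1024 ≡ 1363^2 = 1857769 ≡ 1822 (mod 3239)
7^2048 ≡ 1822^2 = 3319684 ≡ 2948 (mod 3239)
3238 = 2048 + 1024 + 128 + 32 + 4 + 2 in binary powers of 2.
So 7^3238 ≡ 2948 · 1822 · 1308 · 3044 · 2401 · 49 ≡ 1020 (mod 3239).
Since 1020 ≠ 1, base 7 is a Fermat witness: 3239 is composite.

1020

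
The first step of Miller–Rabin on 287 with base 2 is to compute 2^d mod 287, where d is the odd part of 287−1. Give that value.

172

287 − 1 = 286 = 2^1 · 143, so d = 143.
2^1 ≡ 2 (mod 287)
2^2 ≡ 2^2 = 4 ≡ 4 (mod 287)
2^4 ≡ 4^2 = 16 ≡ 16 (mod 287)
2^8 ≡ 16^2 = 256 ≡ 256 (mod 287)
2^16 ≡ 256^2 = 65536 ≡ 100 (mod 287)
2^32 ≡ 100^2 = 10000 ≡ 242 (mod 287)
2^64 ≡ 242^2 = 58564 ≡ 16 (mod 287)
2^128 ≡ 16^2 = 256 ≡ 256 (mod 287)
143 = 128 + 8 + 4 + 2 + 1 in binary powers of 2.
So 2^143 ≡ 256 · 256 · 16 · 4 · 2 ≡ 172 (mod 287).
Squaring chain: 172; never reaches −1, so base 2 is a Miller–Rabin witness that 287 is composite.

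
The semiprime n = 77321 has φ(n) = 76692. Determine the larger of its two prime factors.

φ(n) = (p−1)(q−1) = n − (p+q) + 1, so p + q = 77321 − 76692 + 1 = 630.
p and q are the roots of t² − 630t + 77321 = 0.
Discriminant: 630² − 4·77321 = 396900 − 309284 = 87616; √87616 = 296.
q = (630 − 296)/2 = 167, p = (630 + 296)/2 = 463.
Check: 167 · 463 = 77321.

463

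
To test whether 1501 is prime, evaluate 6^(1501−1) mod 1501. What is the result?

6^1 ≡ 6 (mod 1501)
6^2 ≡ 6^2 = 36 ≡ 36 (mod 1501)
6^4 ≡ 36^2 = 1296 ≡ 1296 (mod 1501)
6^8 ≡ 1296^2 = 1679616 ≡ 1498 (mod 1501)
6^16 ≡ 1498^2 = 2244004 ≡ 9 (mod 1501)
6^32 ≡ 9^2 = 81 ≡ 81 (mod 1501)
6^64 ≡ 81^2 = 6561 ≡ 557 (mod 1501)
6^128 ≡ 557^2 = 310249 ≡ 1043 (mod 1501)
6^256 ≡ 1043^2 = 1087849 ≡ 1125 (mod 1501)
6^512 ≡ 1125^2 = 1265625 ≡ 282 (mod 1501)
6^1024 ≡ 282^2 = 79524 ≡ 1472 (mod 1501)
1500 = 1024 + 256 + 128 + 64 + 16 + 8 + 4 in binary powers of 2.
So 6^1500 ≡ 1472 · 1125 · 1043 · 557 · 9 · 1498 · 1296 ≡ 87 (mod 1501).
Since 87 ≠ 1, base 6 is a Fermat witness: 1501 is composite.

87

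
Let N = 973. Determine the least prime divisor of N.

7

973 is odd.
Digit sum 19, not divisible by 3.
Ends in 3: not divisible by 5.
7: 973 = 7·139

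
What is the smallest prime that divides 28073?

28073 is odd.
Digit sum 20, not divisible by 3.
Ends in 3: not divisible by 5.
7: 28073 = 7·4010 + 3
11: 28073 = 11·2552 + 1
13: 28073 = 13·2159 + 6
17: 28073 = 17·1651 + 6
19: 28073 = 19·1477 + 10
23: 28073 = 23·1220 + 13
29: 28073 = 29·968 + 1
31: 28073 = 31·905 + 18
37: 28073 = 37·758 + 27
41: 28073 = 41·684 + 29
43: 28073 = 43·652 + 37
47: 28073 = 47·597 + 14
53: 28073 = 53·529 + 36
59: 28073 = 59·475 + 48
61: 28073 = 61·460 + 13
67: 28073 = 67·419

67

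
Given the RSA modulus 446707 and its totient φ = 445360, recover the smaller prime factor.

587

φ(n) = (p−1)(q−1) = n − (p+q) + 1, so p + q = 446707 − 445360 + 1 = 1348.
p and q are the roots of t² − 1348t + 446707 = 0.
Discriminant: 1348² − 4·446707 = 1817104 − 1786828 = 30276; √30276 = 174.
q = (1348 − 174)/2 = 587, p = (1348 + 174)/2 = 761.
Check: 587 · 761 = 446707.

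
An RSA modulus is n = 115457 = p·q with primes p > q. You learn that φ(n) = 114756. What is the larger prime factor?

φ(n) = (p−1)(q−1) = n − (p+q) + 1, so p + q = 115457 − 114756 + 1 = 702.
p and q are the roots of t² − 702t + 115457 = 0.
Discriminant: 702² − 4·115457 = 492804 − 461828 = 30976; √30976 = 176.
q = (702 − 176)/2 = 263, p = (702 + 176)/2 = 439.
Check: 263 · 439 = 115457.

439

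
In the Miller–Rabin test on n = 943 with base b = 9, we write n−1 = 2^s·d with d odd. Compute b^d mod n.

278

943 − 1 = 942 = 2^1 · 471, so d = 471.
9^1 ≡ 9 (mod 943)
9^2 ≡ 9^2 = 81 ≡ 81 (mod 943)
9^4 ≡ 81^2 = 6561 ≡ 903 (mod 943)
9^8 ≡ 903^2 = 815409 ≡ 657 (mod 943)
9^16 ≡ 657^2 = 431649 ≡ 698 (mod 943)
9^32 ≡ 698^2 = 487204 ≡ 616 (mod 943)
9^64 ≡ 616^2 = 379456 ≡ 370 (mod 943)
9^128 ≡ 370^2 = 136900 ≡ 165 (mod 943)
9^256 ≡ 165^2 = 27225 ≡ 821 (mod 943)
471 = 256 + 128 + 64 + 16 + 4 + 2 + 1 in binary powers of 2.
So 9^471 ≡ 821 · 165 · 370 · 698 · 903 · 81 · 9 ≡ 278 (mod 943).
Squaring chain: 278; never reaches −1, so base 9 is a Miller–Rabin witness that 943 is composite.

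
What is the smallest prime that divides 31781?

61

31781 is odd.
Digit sum 20, not divisible by 3.
Ends in 1: not divisible by 5.
7: 31781 = 7·4540 + 1
11: 31781 = 11·2889 + 2
13: 31781 = 13·2444 + 9
17: 31781 = 17·1869 + 8
19: 31781 = 19·1672 + 13
23: 31781 = 23·1381 + 18
29: 31781 = 29·1095 + 26
31: 31781 = 31·1025 + 6
37: 31781 = 37·858 + 35
41: 31781 = 41·775 + 6
43: 31781 = 43·739 + 4
47: 31781 = 47·676 + 9
53: 31781 = 53·599 + 34
59: 31781 = 59·538 + 39
61: 31781 = 61·521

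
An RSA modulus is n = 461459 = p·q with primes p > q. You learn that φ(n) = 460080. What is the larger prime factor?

φ(n) = (p−1)(q−1) = n − (p+q) + 1, so p + q = 461459 − 460080 + 1 = 1380.
p and q are the roots of t² − 1380t + 461459 = 0.
Discriminant: 1380² − 4·461459 = 1904400 − 1845836 = 58564; √58564 = 242.
q = (1380 − 242)/2 = 569, p = (1380 + 242)/2 = 811.
Check: 569 · 811 = 461459.

811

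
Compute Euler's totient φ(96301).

Factor: 96301 = 23 · 53 · 79.
φ(96301) = (23−1) · (53−1) · (79−1) = 22 · 52 · 78 = 89232.

89232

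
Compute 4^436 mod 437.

4^1 ≡ 4 (mod 437)
4^2 ≡ 4^2 = 16 ≡ 16 (mod 437)
4^4 ≡ 16^2 = 256 ≡ 256 (mod 437)
4^8 ≡ 256^2 = 65536 ≡ 423 (mod 437)
4^16 ≡ 423^2 = 178929 ≡ 196 (mod 437)
4^32 ≡ 196^2 = 38416 ≡ 397 (mod 437)
4^64 ≡ 397^2 = 157609 ≡ 289 (mod 437)
4^128 ≡ 289^2 = 83521 ≡ 54 (mod 437)
4^256 ≡ 54^2 = 2916 ≡ 294 (mod 437)
436 = 256 + 128 + 32 + 16 + 4 in binary powers of 2.
So 4^436 ≡ 294 · 54 · 397 · 196 · 256 ≡ 123 (mod 437).
Since 123 ≠ 1, base 4 is a Fermat witness: 437 is composite.

123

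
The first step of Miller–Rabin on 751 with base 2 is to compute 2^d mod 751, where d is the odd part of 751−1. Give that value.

751 − 1 = 750 = 2^1 · 375, so d = 375.
2^1 ≡ 2 (mod 751)
2^2 ≡ 2^2 = 4 ≡ 4 (mod 751)
2^4 ≡ 4^2 = 16 ≡ 16 (mod 751)
2^8 ≡ 16^2 = 256 ≡ 256 (mod 751)
2^16 ≡ 256^2 = 65536 ≡ 199 (mod 751)
2^32 ≡ 199^2 = 39601 ≡ 549 (mod 751)
2^64 ≡ 549^2 = 301401 ≡ 250 (mod 751)
2^128 ≡ 250^2 = 62500 ≡ 167 (mod 751)
2^256 ≡ 167^2 = 27889 ≡ 102 (mod 751)
375 = 256 + 64 + 32 + 16 + 4 + 2 + 1 in binary powers of 2.
So 2^375 ≡ 102 · 250 · 549 · 199 · 16 · 4 · 2 ≡ 1 (mod 751).
Since 2^d ≡ 1 (mod 751), base 2 does not prove 751 composite.

1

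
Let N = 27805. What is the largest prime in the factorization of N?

83

27805 = 5 · 5561
5561 = 67 · 83
83 is prime.
So 27805 = 5 · 67 · 83; the largest prime factor is 83.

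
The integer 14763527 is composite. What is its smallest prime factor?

14763527 is odd.
Digit sum 35, not divisible by 3.
Ends in 7: not divisible by 5.
7: 14763527 = 7·2109075 + 2
11: 14763527 = 11·1342138 + 9
13: 14763527 = 13·1135655 + 12
17: 14763527 = 17·868442 + 13
19: 14763527 = 19·777027 + 14
23: 14763527 = 23·641892 + 11
29: 14763527 = 29·509087 + 4
31: 14763527 = 31·476242 + 25
37: 14763527 = 37·399014 + 9
41: 14763527 = 41·360086 + 1
43: 14763527 = 43·343337 + 36
47: 14763527 = 47·314117 + 28
53: 14763527 = 53·278557 + 6
59: 14763527 = 59·250229 + 16
61: 14763527 = 61·242025 + 2
67: 14763527 = 67·220351 + 10
71: 14763527 = 71·207937

71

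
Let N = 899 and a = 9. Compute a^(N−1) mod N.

9^1 ≡ 9 (mod 899)
9^2 ≡ 9^2 = 81 ≡ 81 (mod 899)
9^4 ≡ 81^2 = 6561 ≡ 268 (mod 899)
9^8 ≡ 268^2 = 71824 ≡ 803 (mod 899)
9^16 ≡ 803^2 = 644809 ≡ 226 (mod 899)
9^32 ≡ 226^2 = 51076 ≡ 732 (mod 899)
9^64 ≡ 732^2 = 535824 ≡ 20 (mod 899)
9^128 ≡ 20^2 = 400 ≡ 400 (mod 899)
9^256 ≡ 400^2 = 160000 ≡ 877 (mod 899)
9^512 ≡ 877^2 = 769129 ≡ 484 (mod 899)
898 = 512 + 256 + 128 + 2 in binary powers of 2.
So 9^898 ≡ 484 · 877 · 400 · 81 ≡ 545 (mod 899).
Since 545 ≠ 1, base 9 is a Fermat witness: 899 is composite.

545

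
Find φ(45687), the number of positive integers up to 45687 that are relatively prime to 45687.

29952

Factor: 45687 = 3 · 97 · 157.
φ(45687) = (3−1) · (97−1) · (157−1) = 2 · 96 · 156 = 29952.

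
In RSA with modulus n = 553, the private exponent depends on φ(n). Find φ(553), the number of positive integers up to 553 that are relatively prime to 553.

468

Factor: 553 = 7 · 79.
φ(553) = (7−1) · (79−1) = 6 · 78 = 468.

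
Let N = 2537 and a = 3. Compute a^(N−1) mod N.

3^1 ≡ 3 (mod 2537)
3^2 ≡ 3^2 = 9 ≡ 9 (mod 2537)
3^4 ≡ 9^2 = 81 ≡ 81 (mod 2537)
3^8 ≡ 81^2 = 6561 ≡ 1487 (mod 2537)
3^16 ≡ 1487^2 = 2211169 ≡ 1442 (mod 2537)
3^32 ≡ 1442^2 = 2079364 ≡ 1561 (mod 2537)
3^64 ≡ 1561^2 = 2436721 ≡ 1201 (mod 2537)
3^128 ≡ 1201^2 = 1442401 ≡ 1385 (mod 2537)
3^256 ≡ 1385^2 = 1918225 ≡ 253 (mod 2537)
3^512 ≡ 253^2 = 64009 ≡ 584 (mod 2537)
3^1024 ≡ 584^2 = 341056 ≡ 1098 (mod 2537)
3^2048 ≡ 1098^2 = 1205604 ≡ 529 (mod 2537)
2536 = 2048 + 256 + 128 + 64 + 32 + 8 in binary powers of 2.
So 3^2536 ≡ 529 · 253 · 1385 · 1201 · 1561 · 1487 ≡ 969 (mod 2537).
Since 969 ≠ 1, base 3 is a Fermat witness: 2537 is composite.

969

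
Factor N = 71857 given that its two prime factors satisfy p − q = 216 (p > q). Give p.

Since p = q + 216, we have 71857 = q(q + 216), so q² + 216q − 71857 = 0.
Discriminant: 216² + 4·71857 = 46656 + 287428 = 334084; √334084 = 578.
q = (−216 + 578)/2 = 181, and p = q + 216 = 397.
Check: 181 · 397 = 71857.

397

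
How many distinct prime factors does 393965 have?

393965 = 5 · 78793
78793 = 11 · 7163
7163 = 13 · 551
551 = 19 · 29
393965 = 5 · 11 · 13 · 19 · 29, which has 5 distinct prime factors.

5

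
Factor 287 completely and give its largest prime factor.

41

287 = 7 · 41
41 is prime.
So 287 = 7 · 41; the largest prime factor is 41.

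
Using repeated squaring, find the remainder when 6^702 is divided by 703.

6^1 ≡ 6 (mod 703)
6^2 ≡ 6^2 = 36 ≡ 36 (mod 703)
6^4 ≡ 36^2 = 1296 ≡ 593 (mod 703)
6^8 ≡ 593^2 = 351649 ≡ 149 (mod 703)
6^16 ≡ 149^2 = 22201 ≡ 408 (mod 703)
6^32 ≡ 408^2 = 166464 ≡ 556 (mod 703)
6^64 ≡ 556^2 = 309136 ≡ 519 (mod 703)
6^128 ≡ 519^2 = 269361 ≡ 112 (mod 703)
6^256 ≡ 112^2 = 12544 ≡ 593 (mod 703)
6^512 ≡ 593^2 = 351649 ≡ 149 (mod 703)
702 = 512 + 128 + 32 + 16 + 8 + 4 + 2 in binary powers of 2.
So 6^702 ≡ 149 · 112 · 556 · 408 · 149 · 593 · 36 ≡ 628 (mod 703).
Since 628 ≠ 1, base 6 is a Fermat witness: 703 is composite.

628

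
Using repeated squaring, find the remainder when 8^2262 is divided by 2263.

8^1 ≡ 8 (mod 2263)
8^2 ≡ 8^2 = 64 ≡ 64 (mod 2263)
8^4 ≡ 64^2 = 4096 ≡ 1833 (mod 2263)
8^8 ≡ 1833^2 = 3359889 ≡ 1597 (mod 2263)
8^16 ≡ 1597^2 = 2550409 ≡ 8 (mod 2263)
8^32 ≡ 8^2 = 64 ≡ 64 (mod 2263)
8^64 ≡ 64^2 = 4096 ≡ 1833 (mod 2263)
8^128 ≡ 1833^2 = 3359889 ≡ 1597 (mod 2263)
8^256 ≡ 1597^2 = 2550409 ≡ 8 (mod 2263)
8^512 ≡ 8^2 = 64 ≡ 64 (mod 2263)
8^1024 ≡ 64^2 = 4096 ≡ 1833 (mod 2263)
8^2048 ≡ 1833^2 = 3359889 ≡ 1597 (mod 2263)
2262 = 2048 + 128 + 64 + 16 + 4 + 2 in binary powers of 2.
So 8^2262 ≡ 1597 · 1597 · 1833 · 8 · 1833 · 64 ≡ 1242 (mod 2263).
Since 1242 ≠ 1, base 8 is a Fermat witness: 2263 is composite.

1242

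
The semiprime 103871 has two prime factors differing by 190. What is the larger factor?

Since p = q + 190, we have 103871 = q(q + 190), so q² + 190q − 103871 = 0.
Discriminant: 190² + 4·103871 = 36100 + 415484 = 451584; √451584 = 672.
q = (−190 + 672)/2 = 241, and p = q + 190 = 431.
Check: 241 · 431 = 103871.

431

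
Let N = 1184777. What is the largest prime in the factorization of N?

1184777 = 11 · 107707
107707 = 37 · 2911
2911 = 41 · 71
71 is prime.
So 1184777 = 11 · 37 · 41 · 71; the largest prime factor is 71.

71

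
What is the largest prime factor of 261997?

97

261997 = 37 · 7081
7081 = 73 · 97
97 is prime.
So 261997 = 37 · 73 · 97; the largest prime factor is 97.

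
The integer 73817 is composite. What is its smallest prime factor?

73817 is odd.
Digit sum 26, not divisible by 3.
Ends in 7: not divisible by 5.
7: 73817 = 7·10545 + 2
11: 73817 = 11·6710 + 7
13: 73817 = 13·5678 + 3
17: 73817 = 17·4342 + 3
19: 73817 = 19·3885 + 2
23: 73817 = 23·3209 + 10
29: 73817 = 29·2545 + 12
31: 73817 = 31·2381 + 6
37: 73817 = 37·1995 + 2
41: 73817 = 41·1800 + 17
43: 73817 = 43·1716 + 29
47: 73817 = 47·1570 + 27
53: 73817 = 53·1392 + 41
59: 73817 = 59·1251 + 8
61: 73817 = 61·1210 + 7
67: 73817 = 67·1101 + 50
71: 73817 = 71·1039 + 48
73: 73817 = 73·1011 + 14
79: 73817 = 79·934 + 31
83: 73817 = 83·889 + 30
89: 73817 = 89·829 + 36
97: 73817 = 97·761

97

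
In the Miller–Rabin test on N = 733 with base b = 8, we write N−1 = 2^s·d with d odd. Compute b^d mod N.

733 − 1 = 732 = 2^2 · 183, so d = 183.
8^1 ≡ 8 (mod 733)
8^2 ≡ 8^2 = 64 ≡ 64 (mod 733)
8^4 ≡ 64^2 = 4096 ≡ 431 (mod 733)
8^8 ≡ 431^2 = 185761 ≡ 312 (mod 733)
8^16 ≡ 312^2 = 97344 ≡ 588 (mod 733)
8^32 ≡ 588^2 = 345744 ≡ 501 (mod 733)
8^64 ≡ 501^2 = 251001 ≡ 315 (mod 733)
8^128 ≡ 315^2 = 99225 ≡ 270 (mod 733)
183 = 128 + 32 + 16 + 4 + 2 + 1 in binary powers of 2.
So 8^183 ≡ 270 · 501 · 588 · 431 · 64 · 8 ≡ 353 (mod 733).
Squaring chain: 353 → 732; reaches −1, so base 8 does not prove 733 composite.

353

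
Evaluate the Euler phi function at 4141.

4000

Factor: 4141 = 41 · 101.
φ(4141) = (41−1) · (101−1) = 40 · 100 = 4000.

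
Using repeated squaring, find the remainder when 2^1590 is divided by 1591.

471

2^1 ≡ 2 (mod 1591)
2^2 ≡ 2^2 = 4 ≡ 4 (mod 1591)
2^4 ≡ 4^2 = 16 ≡ 16 (mod 1591)
2^8 ≡ 16^2 = 256 ≡ 256 (mod 1591)
2^16 ≡ 256^2 = 65536 ≡ 305 (mod 1591)
2^32 ≡ 305^2 = 93025 ≡ 747 (mod 1591)
2^64 ≡ 747^2 = 558009 ≡ 1159 (mod 1591)
2^128 ≡ 1159^2 = 1343281 ≡ 477 (mod 1591)
2^256 ≡ 477^2 = 227529 ≡ 16 (mod 1591)
2^512 ≡ 16^2 = 256 ≡ 256 (mod 1591)
2^1024 ≡ 256^2 = 65536 ≡ 305 (mod 1591)
1590 = 1024 + 512 + 32 + 16 + 4 + 2 in binary powers of 2.
So 2^1590 ≡ 305 · 256 · 747 · 305 · 16 · 4 ≡ 471 (mod 1591).
Since 471 ≠ 1, base 2 is a Fermat witness: 1591 is composite.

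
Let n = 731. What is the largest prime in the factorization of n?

731 = 17 · 43
43 is prime.
So 731 = 17 · 43; the largest prime factor is 43.

43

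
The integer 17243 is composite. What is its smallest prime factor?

17243 is odd.
Digit sum 17, not divisible by 3.
Ends in 3: not divisible by 5.
7: 17243 = 7·2463 + 2
11: 17243 = 11·1567 + 6
13: 17243 = 13·1326 + 5
17: 17243 = 17·1014 + 5
19: 17243 = 19·907 + 10
23: 17243 = 23·749 + 16
29: 17243 = 29·594 + 17
31: 17243 = 31·556 + 7
37: 17243 = 37·466 + 1
41: 17243 = 41·420 + 23
43: 17243 = 43·401

43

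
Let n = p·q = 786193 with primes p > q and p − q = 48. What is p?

Since p = q + 48, we have 786193 = q(q + 48), so q² + 48q − 786193 = 0.
Discriminant: 48² + 4·786193 = 2304 + 3144772 = 3147076; √3147076 = 1774.
q = (−48 + 1774)/2 = 863, and p = q + 48 = 911.
Check: 863 · 911 = 786193.

911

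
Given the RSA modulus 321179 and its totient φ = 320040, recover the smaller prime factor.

509

φ(n) = (p−1)(q−1) = n − (p+q) + 1, so p + q = 321179 − 320040 + 1 = 1140.
p and q are the roots of t² − 1140t + 321179 = 0.
Discriminant: 1140² − 4·321179 = 1299600 − 1284716 = 14884; √14884 = 122.
q = (1140 − 122)/2 = 509, p = (1140 + 122)/2 = 631.
Check: 509 · 631 = 321179.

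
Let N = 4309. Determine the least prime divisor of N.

31

4309 is odd.
Digit sum 16, not divisible by 3.
Ends in 9: not divisible by 5.
7: 4309 = 7·615 + 4
11: 4309 = 11·391 + 8
13: 4309 = 13·331 + 6
17: 4309 = 17·253 + 8
19: 4309 = 19·226 + 15
23: 4309 = 23·187 + 8
29: 4309 = 29·148 + 17
31: 4309 = 31·139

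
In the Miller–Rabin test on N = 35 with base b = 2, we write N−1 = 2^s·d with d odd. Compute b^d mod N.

35 − 1 = 34 = 2^1 · 17, so d = 17.
2^1 ≡ 2 (mod 35)
2^2 ≡ 2^2 = 4 ≡ 4 (mod 35)
2^4 ≡ 4^2 = 16 ≡ 16 (mod 35)
2^8 ≡ 16^2 = 256 ≡ 11 (mod 35)
2^16 ≡ 11^2 = 121 ≡ 16 (mod 35)
17 = 16 + 1 in binary powers of 2.
So 2^17 ≡ 16 · 2 ≡ 32 (mod 35).
Squaring chain: 32; never reaches −1, so base 2 is a Miller–Rabin witness that 35 is composite.

32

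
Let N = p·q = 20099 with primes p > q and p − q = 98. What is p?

Since p = q + 98, we have 20099 = q(q + 98), so q² + 98q − 20099 = 0.
Discriminant: 98² + 4·20099 = 9604 + 80396 = 90000; √90000 = 300.
q = (−98 + 300)/2 = 101, and p = q + 98 = 199.
Check: 101 · 199 = 20099.

199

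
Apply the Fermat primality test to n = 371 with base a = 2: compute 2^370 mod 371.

2^1 ≡ 2 (mod 371)
2^2 ≡ 2^2 = 4 ≡ 4 (mod 371)
2^4 ≡ 4^2 = 16 ≡ 16 (mod 371)
2^8 ≡ 16^2 = 256 ≡ 256 (mod 371)
2^16 ≡ 256^2 = 65536 ≡ 240 (mod 371)
2^32 ≡ 240^2 = 57600 ≡ 95 (mod 371)
2^64 ≡ 95^2 = 9025 ≡ 121 (mod 371)
2^128 ≡ 121^2 = 14641 ≡ 172 (mod 371)
2^256 ≡ 172^2 = 29584 ≡ 275 (mod 371)
370 = 256 + 64 + 32 + 16 + 2 in binary powers of 2.
So 2^370 ≡ 275 · 121 · 95 · 240 · 4 ≡ 170 (mod 371).
Since 170 ≠ 1, base 2 is a Fermat witness: 371 is composite.

170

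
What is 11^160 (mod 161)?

32

11^1 ≡ 11 (mod 161)
11^2 ≡ 11^2 = 121 ≡ 121 (mod 161)
11^4 ≡ 121^2 = 14641 ≡ 151 (mod 161)
11^8 ≡ 151^2 = 22801 ≡ 100 (mod 161)
11^16 ≡ 100^2 = 10000 ≡ 18 (mod 161)
11^32 ≡ 18^2 = 324 ≡ 2 (mod 161)
11^64 ≡ 2^2 = 4 ≡ 4 (mod 161)
11^128 ≡ 4^2 = 16 ≡ 16 (mod 161)
160 = 128 + 32 in binary powers of 2.
So 11^160 ≡ 16 · 2 ≡ 32 (mod 161).
Since 32 ≠ 1, base 11 is a Fermat witness: 161 is composite.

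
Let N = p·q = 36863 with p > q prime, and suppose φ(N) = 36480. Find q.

φ(n) = (p−1)(q−1) = n − (p+q) + 1, so p + q = 36863 − 36480 + 1 = 384.
p and q are the roots of t² − 384t + 36863 = 0.
Discriminant: 384² − 4·36863 = 147456 − 147452 = 4; √4 = 2.
q = (384 − 2)/2 = 191, p = (384 + 2)/2 = 193.
Check: 191 · 193 = 36863.

191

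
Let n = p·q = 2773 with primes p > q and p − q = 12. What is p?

Since p = q + 12, we have 2773 = q(q + 12), so q² + 12q − 2773 = 0.
Discriminant: 12² + 4·2773 = 144 + 11092 = 11236; √11236 = 106.
q = (−12 + 106)/2 = 47, and p = q + 12 = 59.
Check: 47 · 59 = 2773.

59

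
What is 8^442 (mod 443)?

1

8^1 ≡ 8 (mod 443)
8^2 ≡ 8^2 = 64 ≡ 64 (mod 443)
8^4 ≡ 64^2 = 4096 ≡ 109 (mod 443)
8^8 ≡ 109^2 = 11881 ≡ 363 (mod 443)
8^16 ≡ 363^2 = 131769 ≡ 198 (mod 443)
8^32 ≡ 198^2 = 39204 ≡ 220 (mod 443)
8^64 ≡ 220^2 = 48400 ≡ 113 (mod 443)
8^128 ≡ 113^2 = 12769 ≡ 365 (mod 443)
8^256 ≡ 365^2 = 133225 ≡ 325 (mod 443)
442 = 256 + 128 + 32 + 16 + 8 + 2 in binary powers of 2.
So 8^442 ≡ 325 · 365 · 220 · 198 · 363 · 64 ≡ 1 (mod 443).
Since the result is 1, base 8 gives no evidence that 443 is composite.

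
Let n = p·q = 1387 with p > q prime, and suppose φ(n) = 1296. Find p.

φ(n) = (p−1)(q−1) = n − (p+q) + 1, so p + q = 1387 − 1296 + 1 = 92.
p and q are the roots of t² − 92t + 1387 = 0.
Discriminant: 92² − 4·1387 = 8464 − 5548 = 2916; √2916 = 54.
q = (92 − 54)/2 = 19, p = (92 + 54)/2 = 73.
Check: 19 · 73 = 1387.

73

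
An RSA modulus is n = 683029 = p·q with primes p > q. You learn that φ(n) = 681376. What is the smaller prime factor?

797

φ(n) = (p−1)(q−1) = n − (p+q) + 1, so p + q = 683029 − 681376 + 1 = 1654.
p and q are the roots of t² − 1654t + 683029 = 0.
Discriminant: 1654² − 4·683029 = 2735716 − 2732116 = 3600; √3600 = 60.
q = (1654 − 60)/2 = 797, p = (1654 + 60)/2 = 857.
Check: 797 · 857 = 683029.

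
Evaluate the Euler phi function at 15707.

Factor: 15707 = 113 · 139.
φ(15707) = (113−1) · (139−1) = 112 · 138 = 15456.

15456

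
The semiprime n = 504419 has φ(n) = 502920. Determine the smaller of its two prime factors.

509

φ(n) = (p−1)(q−1) = n − (p+q) + 1, so p + q = 504419 − 502920 + 1 = 1500.
p and q are the roots of t² − 1500t + 504419 = 0.
Discriminant: 1500² − 4·504419 = 2250000 − 2017676 = 232324; √232324 = 482.
q = (1500 − 482)/2 = 509, p = (1500 + 482)/2 = 991.
Check: 509 · 991 = 504419.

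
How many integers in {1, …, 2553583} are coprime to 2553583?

Factor: 2553583 = 101 · 131 · 193.
φ(2553583) = (101−1) · (131−1) · (193−1) = 100 · 130 · 192 = 2496000.

2496000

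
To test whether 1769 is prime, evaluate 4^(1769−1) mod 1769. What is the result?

4^1 ≡ 4 (mod 1769)
4^2 ≡ 4^2 = 16 ≡ 16 (mod 1769)
4^4 ≡ 16^2 = 256 ≡ 256 (mod 1769)
4^8 ≡ 256^2 = 65536 ≡ 83 (mod 1769)
4^16 ≡ 83^2 = 6889 ≡ 1582 (mod 1769)
4^32 ≡ 1582^2 = 2502724 ≡ 1358 (mod 1769)
4^64 ≡ 1358^2 = 1844164 ≡ 866 (mod 1769)
4^128 ≡ 866^2 = 749956 ≡ 1669 (mod 1769)
4^256 ≡ 1669^2 = 2785561 ≡ 1155 (mod 1769)
4^512 ≡ 1155^2 = 1334025 ≡ 199 (mod 1769)
4^1024 ≡ 199^2 = 39601 ≡ 683 (mod 1769)
1768 = 1024 + 512 + 128 + 64 + 32 + 8 in binary powers of 2.
So 4^1768 ≡ 683 · 199 · 1669 · 866 · 1358 · 83 ≡ 1445 (mod 1769).
Since 1445 ≠ 1, base 4 is a Fermat witness: 1769 is composite.

1445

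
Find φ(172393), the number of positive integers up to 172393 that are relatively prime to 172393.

Factor: 172393 = 13 · 89 · 149.
φ(172393) = (13−1) · (89−1) · (149−1) = 12 · 88 · 148 = 156288.

156288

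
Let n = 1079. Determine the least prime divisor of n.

1079 is odd.
Digit sum 17, not divisible by 3.
Ends in 9: not divisible by 5.
7: 1079 = 7·154 + 1
11: 1079 = 11·98 + 1
13: 1079 = 13·83

13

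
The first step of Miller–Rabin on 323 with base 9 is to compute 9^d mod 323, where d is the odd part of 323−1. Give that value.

323 − 1 = 322 = 2^1 · 161, so d = 161.
9^1 ≡ 9 (mod 323)
9^2 ≡ 9^2 = 81 ≡ 81 (mod 323)
9^4 ≡ 81^2 = 6561 ≡ 101 (mod 323)
9^8 ≡ 101^2 = 10201 ≡ 188 (mod 323)
9^16 ≡ 188^2 = 35344 ≡ 137 (mod 323)
9^32 ≡ 137^2 = 18769 ≡ 35 (mod 323)
9^64 ≡ 35^2 = 1225 ≡ 256 (mod 323)
9^128 ≡ 256^2 = 65536 ≡ 290 (mod 323)
161 = 128 + 32 + 1 in binary powers of 2.
So 9^161 ≡ 290 · 35 · 9 ≡ 264 (mod 323).
Squaring chain: 264; never reaches −1, so base 9 is a Miller–Rabin witness that 323 is composite.

264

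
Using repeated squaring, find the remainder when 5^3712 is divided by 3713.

3391

5^1 ≡ 5 (mod 3713)
5^2 ≡ 5^2 = 25 ≡ 25 (mod 3713)
5^4 ≡ 25^2 = 625 ≡ 625 (mod 3713)
5^8 ≡ 625^2 = 390625 ≡ 760 (mod 3713)
5^16 ≡ 760^2 = 577600 ≡ 2085 (mod 3713)
5^32 ≡ 2085^2 = 4347225 ≡ 3015 (mod 3713)
5^64 ≡ 3015^2 = 9090225 ≡ 801 (mod 3713)
5^128 ≡ 801^2 = 641601 ≡ 2965 (mod 3713)
5^256 ≡ 2965^2 = 8791225 ≡ 2554 (mod 3713)
5^512 ≡ 2554^2 = 6522916 ≡ 2888 (mod 3713)
5^1024 ≡ 2888^2 = 8340544 ≡ 1146 (mod 3713)
5^2048 ≡ 1146^2 = 1313316 ≡ 2627 (mod 3713)
3712 = 2048 + 1024 + 512 + 128 in binary powers of 2.
So 5^3712 ≡ 2627 · 1146 · 2888 · 2965 ≡ 3391 (mod 3713).
Since 3391 ≠ 1, base 5 is a Fermat witness: 3713 is composite.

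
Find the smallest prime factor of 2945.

2945 is odd.
Digit sum 20, not divisible by 3.
Ends in 5: divisible by 5.

5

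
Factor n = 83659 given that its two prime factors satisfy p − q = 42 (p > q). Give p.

311

Since p = q + 42, we have 83659 = q(q + 42), so q² + 42q − 83659 = 0.
Discriminant: 42² + 4·83659 = 1764 + 334636 = 336400; √336400 = 580.
q = (−42 + 580)/2 = 269, and p = q + 42 = 311.
Check: 269 · 311 = 83659.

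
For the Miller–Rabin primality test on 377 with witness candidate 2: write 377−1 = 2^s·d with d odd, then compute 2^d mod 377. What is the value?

345

377 − 1 = 376 = 2^3 · 47, so d = 47.
2^1 ≡ 2 (mod 377)
2^2 ≡ 2^2 = 4 ≡ 4 (mod 377)
2^4 ≡ 4^2 = 16 ≡ 16 (mod 377)
2^8 ≡ 16^2 = 256 ≡ 256 (mod 377)
2^16 ≡ 256^2 = 65536 ≡ 315 (mod 377)
2^32 ≡ 315^2 = 99225 ≡ 74 (mod 377)
47 = 32 + 8 + 4 + 2 + 1 in binary powers of 2.
So 2^47 ≡ 74 · 256 · 16 · 4 · 2 ≡ 345 (mod 377).
Squaring chain: 345 → 270 → 139; never reaches −1, so base 2 is a Miller–Rabin witness that 377 is composite.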